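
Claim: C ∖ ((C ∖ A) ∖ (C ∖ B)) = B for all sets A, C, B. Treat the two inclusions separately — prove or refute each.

(⊆) fails and (⊇) fails.

(⟹) This inclusion fails. Take A = ∅, C = {1}, B = ∅; then 1 ∈ C ∖ ((C ∖ A) ∖ (C ∖ B)) but 1 ∉ B.

(⟸) This inclusion fails. Take A = ∅, C = ∅, B = {1}; then 1 ∈ B but 1 ∉ C ∖ ((C ∖ A) ∖ (C ∖ B)).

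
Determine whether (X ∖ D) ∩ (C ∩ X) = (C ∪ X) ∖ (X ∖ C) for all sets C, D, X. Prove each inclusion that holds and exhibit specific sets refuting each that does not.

The sets are not equal: only the forward inclusion holds.

Forward inclusion. Let x ∈ (X ∖ D) ∩ (C ∩ X). Then x ∈ C ∩ X and x ∉ D, from which x ∈ (C ∪ X) ∖ (X ∖ C).

Reverse inclusion. This inclusion fails. Take C = {1}, D = ∅, X = ∅; then 1 ∈ (C ∪ X) ∖ (X ∖ C) but 1 ∉ (X ∖ D) ∩ (C ∩ X).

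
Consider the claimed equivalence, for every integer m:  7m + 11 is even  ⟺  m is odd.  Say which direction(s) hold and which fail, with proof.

(→) Suppose 7m + 11 is even. Since 7 is odd, 7m and m have the same parity, so 7m + 11 ≡ m + 11 (mod 2). As 11 is odd, 7m + 11 is even exactly when m is odd. Thus m is odd.

(←) Conversely, suppose m is odd; write m = 2j + 1. Then 7m + 11 = 7·(2j + 1) + 11 = 2·7j + 18, which is even.

Both directions hold; the statement is true.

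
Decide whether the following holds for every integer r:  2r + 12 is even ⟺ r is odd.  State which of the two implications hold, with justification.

Forward direction. This fails: take r = 0. Then 2r + 12 = 12, which is even, yet r = 0 is even, not odd.

Converse. Suppose r is odd. Since 2 is even, 2r is even for every r, so 2r + 12 has the same parity as 12, which is even. Hence 2r + 12 is even.

Only the reverse direction holds.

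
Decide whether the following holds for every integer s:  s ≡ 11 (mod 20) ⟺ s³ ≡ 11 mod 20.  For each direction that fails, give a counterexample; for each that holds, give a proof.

Both directions hold.

(⟹) Suppose s ≡ 11 (mod 20). Write s = 20j + 11. Then (20j + 11)³ = 8000j³ + 13200j² + 7260j + 1331 = 20(400j³ + 660j² + 363j + 66) + 11, so s³ ≡ 11 (mod 20).

(⟸) Conversely, suppose s³ ≡ 11 (mod 20). The only residue r in {0, …, 19} with r³ ≡ 11 (mod 20) is r = 11, so s ≡ 11 (mod 20).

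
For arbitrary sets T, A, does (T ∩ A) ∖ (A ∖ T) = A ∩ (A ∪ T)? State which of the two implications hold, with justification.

(⊆) holds; (⊇) fails.

(⟹) Let x ∈ (T ∩ A) ∖ (A ∖ T). Then x ∈ T ∩ A, from which x ∈ A ∩ (A ∪ T).

(⟸) This inclusion fails. Take T = ∅, A = {1}; then 1 ∈ A ∩ (A ∪ T) but 1 ∉ (T ∩ A) ∖ (A ∖ T).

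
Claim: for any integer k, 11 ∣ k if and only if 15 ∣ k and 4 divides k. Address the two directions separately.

Neither direction holds.

[⇒] This fails: take k = 11. Certainly 11 ∣ 11, but 15 ∤ 11.

[⇐] This fails: take k = 60. Both 15 ∣ 60 and 4 ∣ 60, yet 60 is not a multiple of 11 (since 60 = 5·11 + 5), so 11 ∤ 60.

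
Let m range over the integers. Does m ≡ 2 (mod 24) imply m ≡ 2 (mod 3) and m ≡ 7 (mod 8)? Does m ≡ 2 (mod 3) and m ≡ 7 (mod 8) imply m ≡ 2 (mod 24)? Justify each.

(⇒) This fails: m = 2 gives 2 ≡ 2 (mod 24) but 2 ≡ 2 (mod 8), so the conjunction on the right does not hold.

(⇐) This fails: m = 23 satisfies both congruences on the right (23 ≡ 2 mod 3 and 23 ≡ 7 mod 8) yet 23 ≡ 23 (mod 24), not 2.

Both directions fail.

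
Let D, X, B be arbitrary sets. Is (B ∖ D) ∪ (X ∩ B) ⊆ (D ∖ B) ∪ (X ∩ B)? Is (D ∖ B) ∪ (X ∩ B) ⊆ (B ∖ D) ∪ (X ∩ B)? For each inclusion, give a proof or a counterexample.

(⟹) This inclusion fails. Take D = ∅, X = ∅, B = {1}; then 1 ∈ (B ∖ D) ∪ (X ∩ B) but 1 ∉ (D ∖ B) ∪ (X ∩ B).

(⟸) This inclusion fails. Take D = {1}, X = ∅, B = ∅; then 1 ∈ (D ∖ B) ∪ (X ∩ B) but 1 ∉ (B ∖ D) ∪ (X ∩ B).

Neither inclusion holds.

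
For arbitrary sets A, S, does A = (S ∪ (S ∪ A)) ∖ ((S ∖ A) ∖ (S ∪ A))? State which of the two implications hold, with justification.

The sets are not equal: only the forward inclusion holds.

Forward inclusion. Let x ∈ A. Then either x ∈ A and x ∉ S; or x ∈ A ∩ S. In each case x ∈ (S ∪ (S ∪ A)) ∖ ((S ∖ A) ∖ (S ∪ A)), so A ⊆ (S ∪ (S ∪ A)) ∖ ((S ∖ A) ∖ (S ∪ A)).

Reverse inclusion. This inclusion fails. Take A = ∅, S = {1}; then 1 ∈ (S ∪ (S ∪ A)) ∖ ((S ∖ A) ∖ (S ∪ A)) but 1 ∉ A.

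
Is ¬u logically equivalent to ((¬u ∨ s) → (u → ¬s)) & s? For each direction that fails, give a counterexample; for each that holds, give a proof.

(←) Assume the antecedent. If s is true, the antecedent forces (s = T, u = F), and ¬u holds there. If s is false, the antecedent cannot hold. Either way ¬u holds.

(→) This fails. Under s = F, u = F, the left side is true but the right side is false.

Only the reverse direction holds.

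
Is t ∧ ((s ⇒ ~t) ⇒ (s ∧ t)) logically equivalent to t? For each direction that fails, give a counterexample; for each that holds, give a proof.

(⇐) This fails. Under s = F, t = T, the left side is false but the right side is true.

(⇒) Assume the antecedent. If s is true, the antecedent forces (s = T, t = T), and t holds there. If s is false, the antecedent cannot hold. Either way t holds.

Not equivalent: only (⇒) holds.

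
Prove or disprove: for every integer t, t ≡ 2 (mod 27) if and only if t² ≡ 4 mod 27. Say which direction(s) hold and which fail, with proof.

Only the forward direction holds.

(→) Suppose t ≡ 2 (mod 27). Write t = 27j + 2. Then (27j + 2)² = 729j² + 108j + 4 = 27(27j² + 4j) + 4, so t² ≡ 4 (mod 27).

(←) This fails: take t = 25. Then 25² = 625 ≡ 4 (mod 27), yet 25 ≡ 25 (mod 27), not 2.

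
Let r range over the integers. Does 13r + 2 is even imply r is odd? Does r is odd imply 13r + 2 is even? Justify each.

Neither implication holds.

[⇒] This fails: r = 2 gives 13r + 2 = 28, which is even, but 2 is even, not odd.

[⇐] This also fails: r = 5 is odd, but 13r + 2 = 67 is odd, not even.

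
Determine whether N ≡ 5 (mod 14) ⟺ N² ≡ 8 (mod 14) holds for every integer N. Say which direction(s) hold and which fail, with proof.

Both directions fail.

(⟹) This fails: take N = 5. Then 5 ≡ 5 (mod 14), but 5² = 25 ≡ 11 (mod 14), not 8.

(⟸) This fails: take N = 6. Then 6² = 36 ≡ 8 (mod 14), yet 6 ≡ 6 (mod 14), not 5.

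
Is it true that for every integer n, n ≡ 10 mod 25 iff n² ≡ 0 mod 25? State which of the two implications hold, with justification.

The forward direction holds; the converse fails.

(→) Suppose n ≡ 10 mod 25. Write n = 25j + 10. Then (25j + 10)² = 625j² + 500j + 100 = 25(25j² + 20j + 4) + 0, so n² ≡ 0 (mod 25).

(←) This fails: take n = 0. Then 0² = 0 ≡ 0 (mod 25), yet 0 ≡ 0 (mod 25), not 10.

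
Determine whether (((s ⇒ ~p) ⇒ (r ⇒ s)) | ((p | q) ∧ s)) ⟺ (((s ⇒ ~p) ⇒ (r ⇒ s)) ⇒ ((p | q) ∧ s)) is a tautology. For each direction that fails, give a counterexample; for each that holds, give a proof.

Both directions fail.

(→) This fails. Under p = F, q = F, s = F, r = F, the left side is true but the right side is false.

(←) This fails. Under p = F, q = F, s = F, r = T, the left side is false but the right side is true.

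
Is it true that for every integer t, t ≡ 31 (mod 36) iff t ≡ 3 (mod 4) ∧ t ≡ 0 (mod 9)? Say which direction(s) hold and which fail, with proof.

Both directions fail.

(⇒) This fails: t = 31 gives 31 ≡ 31 (mod 36) but 31 ≡ 4 (mod 9), so the conjunction on the right does not hold.

(⇐) This fails: t = 27 satisfies both congruences on the right (27 ≡ 3 mod 4 and 27 ≡ 0 mod 9) yet 27 ≡ 27 (mod 36), not 31.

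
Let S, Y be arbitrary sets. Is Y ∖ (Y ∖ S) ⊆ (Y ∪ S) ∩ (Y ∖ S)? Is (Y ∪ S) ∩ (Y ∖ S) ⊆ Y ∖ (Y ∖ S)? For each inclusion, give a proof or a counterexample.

(⊆) This inclusion fails. Take S = {1}, Y = {1}; then 1 ∈ Y ∖ (Y ∖ S) but 1 ∉ (Y ∪ S) ∩ (Y ∖ S).

(⊇) This inclusion fails. Take S = ∅, Y = {1}; then 1 ∈ (Y ∪ S) ∩ (Y ∖ S) but 1 ∉ Y ∖ (Y ∖ S).

Neither inclusion holds.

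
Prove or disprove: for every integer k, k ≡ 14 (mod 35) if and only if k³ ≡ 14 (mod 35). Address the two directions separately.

[⇒] Suppose k ≡ 14 (mod 35). Write k = 35j + 14. Then (35j + 14)³ = 42875j³ + 51450j² + 20580j + 2744 = 35(1225j³ + 1470j² + 588j + 78) + 14, so k³ ≡ 14 (mod 35).

[⇐] Conversely, suppose k³ ≡ 14 (mod 35). The only residue r in {0, …, 34} with r³ ≡ 14 (mod 35) is r = 14, so k ≡ 14 (mod 35).

The biconditional holds.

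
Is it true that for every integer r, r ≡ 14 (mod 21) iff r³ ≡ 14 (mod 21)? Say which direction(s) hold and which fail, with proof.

(→) Suppose r ≡ 14 (mod 21). Write r = 21j + 14. Then (21j + 14)³ = 9261j³ + 18522j² + 12348j + 2744 = 21(441j³ + 882j² + 588j + 130) + 14, so r³ ≡ 14 (mod 21).

(←) Conversely, suppose r³ ≡ 14 (mod 21). The only residue r in {0, …, 20} with r³ ≡ 14 (mod 21) is r = 14, so r ≡ 14 (mod 21).

Equivalent; both directions hold.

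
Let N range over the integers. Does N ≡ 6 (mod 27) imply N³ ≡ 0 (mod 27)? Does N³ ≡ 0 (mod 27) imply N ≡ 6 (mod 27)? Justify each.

(→) Suppose N ≡ 6 (mod 27). Write N = 27j + 6. Then (27j + 6)³ = 19683j³ + 13122j² + 2916j + 216 = 27(729j³ + 486j² + 108j + 8) + 0, so N³ ≡ 0 (mod 27).

(←) This fails: take N = 0. Then 0³ = 0 ≡ 0 (mod 27), yet 0 ≡ 0 (mod 27), not 6.

(⇒) holds; (⇐) fails.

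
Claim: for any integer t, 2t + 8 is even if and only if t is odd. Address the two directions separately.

(⇒) This fails: take t = 2. Then 2t + 8 = 12, which is even, yet t = 2 is even, not odd.

(⇐) Suppose t is odd. Since 2 is even, 2t is even for every t, so 2t + 8 has the same parity as 8, which is even. Hence 2t + 8 is even.

Not equivalent: only (⇐) holds.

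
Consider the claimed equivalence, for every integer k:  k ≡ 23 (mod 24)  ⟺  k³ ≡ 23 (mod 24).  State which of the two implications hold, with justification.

Both directions hold; the statement is true.

[⇒] Suppose k ≡ 23 (mod 24). Write k = 24j + 23. Then (24j + 23)³ = 13824j³ + 39744j² + 38088j + 12167 = 24(576j³ + 1656j² + 1587j + 506) + 23, so k³ ≡ 23 (mod 24).

[⇐] Conversely, suppose k³ ≡ 23 (mod 24). The only residue r in {0, …, 23} with r³ ≡ 23 (mod 24) is r = 23, so k ≡ 23 (mod 24).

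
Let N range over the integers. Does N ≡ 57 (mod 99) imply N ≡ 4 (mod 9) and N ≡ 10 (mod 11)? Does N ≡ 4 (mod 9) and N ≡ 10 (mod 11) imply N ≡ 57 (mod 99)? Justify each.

(⇒) fails and (⇐) fails.

[⇒] This fails: N = 57 gives 57 ≡ 57 (mod 99) but 57 ≡ 3 (mod 9), so the conjunction on the right does not hold.

[⇐] This fails: N = 76 satisfies both congruences on the right (76 ≡ 4 mod 9 and 76 ≡ 10 mod 11) yet 76 ≡ 76 (mod 99), not 57.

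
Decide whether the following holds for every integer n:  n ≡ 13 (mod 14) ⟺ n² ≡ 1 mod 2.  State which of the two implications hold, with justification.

Not equivalent: only (⇒) holds.

(⇒) Suppose n ≡ 13 (mod 14). Then n² ≡ 13² = 169 (mod 14), and since 2 ∣ 14, also n² ≡ 1 (mod 2).

(⇐) This fails: take n = 1. Then 1² = 1 ≡ 1 (mod 2), yet 1 ≡ 1 (mod 14), not 13.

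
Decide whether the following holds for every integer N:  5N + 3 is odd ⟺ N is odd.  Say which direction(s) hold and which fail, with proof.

(→) This fails: N = 0 gives 5N + 3 = 3, which is odd, but 0 is even, not odd.

(←) This also fails: N = 1 is odd, but 5N + 3 = 8 is even, not odd.

Neither direction holds.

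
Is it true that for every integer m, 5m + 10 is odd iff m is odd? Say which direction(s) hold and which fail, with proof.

The biconditional holds.

(→) Suppose 5m + 10 is odd. Since 5 is odd, 5m and m have the same parity, so 5m + 10 ≡ m + 10 (mod 2). As 10 is even, 5m + 10 is odd exactly when m is odd. Thus m is odd.

(←) Conversely, suppose m is odd; write m = 2j + 1. Then 5m + 10 = 5·(2j + 1) + 10 = 2·5j + 15, which is odd.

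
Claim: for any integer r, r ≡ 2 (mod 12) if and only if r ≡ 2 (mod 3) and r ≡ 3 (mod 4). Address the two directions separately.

Neither direction holds.

(→) This fails: r = 2 gives 2 ≡ 2 (mod 12) but 2 ≡ 2 (mod 4), so the conjunction on the right does not hold.

(←) This fails: r = 11 satisfies both congruences on the right (11 ≡ 2 mod 3 and 11 ≡ 3 mod 4) yet 11 ≡ 11 (mod 12), not 2.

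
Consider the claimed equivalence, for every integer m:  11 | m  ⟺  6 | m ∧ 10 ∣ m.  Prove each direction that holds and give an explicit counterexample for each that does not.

Neither implication holds.

(⇒) This fails: take m = 11. Certainly 11 ∣ 11, but 6 ∤ 11.

(⇐) This fails: take m = 30. Both 6 ∣ 30 and 10 ∣ 30, yet 30 is not a multiple of 11 (since 30 = 2·11 + 8), so 11 ∤ 30.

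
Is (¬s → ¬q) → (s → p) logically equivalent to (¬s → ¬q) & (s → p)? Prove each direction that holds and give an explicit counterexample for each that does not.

(⇒) fails; (⇐) holds.

(⇐) Assume the antecedent. If p is true, (¬s → ¬q) → (s → p) reduces to true regardless of the other variables. If p is false, the antecedent forces (p = F, s = F, q = F), and (¬s → ¬q) → (s → p) holds there. Either way (¬s → ¬q) → (s → p) holds.

(⇒) This fails. Under p = F, s = F, q = T, the left side is true but the right side is false.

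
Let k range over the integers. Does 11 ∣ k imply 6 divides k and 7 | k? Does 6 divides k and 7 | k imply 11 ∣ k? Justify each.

(⟹) This fails: take k = 11. Certainly 11 ∣ 11, but 6 ∤ 11.

(⟸) This fails: take k = 42. Both 6 ∣ 42 and 7 ∣ 42, yet 42 is not a multiple of 11 (since 42 = 3·11 + 9), so 11 ∤ 42.

(⇒) fails and (⇐) fails.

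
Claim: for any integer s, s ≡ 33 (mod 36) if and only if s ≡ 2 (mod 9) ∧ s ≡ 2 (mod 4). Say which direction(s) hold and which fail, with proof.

(⟹) This fails: s = 33 gives 33 ≡ 33 (mod 36) but 33 ≡ 6 (mod 9), so the conjunction on the right does not hold.

(⟸) This fails: s = 2 satisfies both congruences on the right (2 ≡ 2 mod 9 and 2 ≡ 2 mod 4) yet 2 ≡ 2 (mod 36), not 33.

Both directions fail.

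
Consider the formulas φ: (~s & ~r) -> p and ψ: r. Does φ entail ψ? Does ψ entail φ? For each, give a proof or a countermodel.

[⇒] This fails. Under s = T, p = F, r = F, the left side is true but the right side is false.

[⇐] Assume the antecedent. If s is true, (~s & ~r) -> p reduces to true regardless of the other variables. If s is false, the antecedent forces (s = F, p = F, r = T) or (s = F, p = T, r = T), and (~s & ~r) -> p holds there. Either way (~s & ~r) -> p holds.

Not equivalent: only (⇐) holds.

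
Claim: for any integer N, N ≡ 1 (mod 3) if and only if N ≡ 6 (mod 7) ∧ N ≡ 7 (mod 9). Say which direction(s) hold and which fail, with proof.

(⇒) fails; (⇐) holds.

(⟸) If N ≡ 6 (mod 7) and N ≡ 7 (mod 9), then by the Chinese remainder theorem N ≡ 34 (mod 63). Since 34 ≡ 1 (mod 3) and 3 ∣ 63, we get N ≡ 1 (mod 3).

(⟹) This fails: N = 1 gives 1 ≡ 1 (mod 3) but 1 ≡ 1 (mod 7), so the conjunction on the right does not hold.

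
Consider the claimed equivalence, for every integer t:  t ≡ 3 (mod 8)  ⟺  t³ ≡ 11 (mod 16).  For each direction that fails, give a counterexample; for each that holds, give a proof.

Only the reverse direction holds.

Converse. The residues r modulo 16 with r³ ≡ 11 (mod 16) are exactly {3}, and each is ≡ 3 (mod 8).

Forward direction. This fails: take t = 11. Then 11 ≡ 3 (mod 8), but 11³ = 1331 ≡ 3 (mod 16), not 11.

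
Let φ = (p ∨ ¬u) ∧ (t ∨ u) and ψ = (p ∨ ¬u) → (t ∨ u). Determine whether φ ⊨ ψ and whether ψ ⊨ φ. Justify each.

The forward direction holds; the converse fails.

Forward direction. Assume the antecedent. If t is true, (p ∨ ¬u) → (t ∨ u) reduces to true regardless of the other variables. If t is false, the antecedent forces (p = T, t = F, u = T), and (p ∨ ¬u) → (t ∨ u) holds there. Either way (p ∨ ¬u) → (t ∨ u) holds.

Converse. This fails. Under p = F, t = F, u = T, the left side is false but the right side is true.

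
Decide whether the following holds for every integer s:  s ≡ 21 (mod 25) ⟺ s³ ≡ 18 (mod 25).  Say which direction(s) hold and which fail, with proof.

Neither implication holds.

(⟹) This fails: take s = 21. Then 21 ≡ 21 (mod 25), but 21³ = 9261 ≡ 11 (mod 25), not 18.

(⟸) This fails: take s = 7. Then 7³ = 343 ≡ 18 (mod 25), yet 7 ≡ 7 (mod 25), not 21.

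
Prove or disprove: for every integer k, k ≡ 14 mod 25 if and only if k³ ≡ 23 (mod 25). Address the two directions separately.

(⇒) This fails: take k = 14. Then 14 ≡ 14 (mod 25), but 14³ = 2744 ≡ 19 (mod 25), not 23.

(⇐) This fails: take k = 22. Then 22³ = 10648 ≡ 23 (mod 25), yet 22 ≡ 22 (mod 25), not 14.

(⇒) fails and (⇐) fails.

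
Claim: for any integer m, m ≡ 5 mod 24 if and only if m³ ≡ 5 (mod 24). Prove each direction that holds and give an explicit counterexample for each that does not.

Equivalent; both directions hold.

[⇒] Suppose m ≡ 5 mod 24. Write m = 24j + 5. Then (24j + 5)³ = 13824j³ + 8640j² + 1800j + 125 = 24(576j³ + 360j² + 75j + 5) + 5, so m³ ≡ 5 (mod 24).

[⇐] Conversely, suppose m³ ≡ 5 (mod 24). The only residue r in {0, …, 23} with r³ ≡ 5 (mod 24) is r = 5, so m ≡ 5 (mod 24).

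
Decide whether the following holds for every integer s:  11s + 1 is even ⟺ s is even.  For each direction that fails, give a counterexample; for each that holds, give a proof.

(⟹) This fails: s = 7 gives 11s + 1 = 78, which is even, but 7 is odd, not even.

(⟸) This also fails: s = 0 is even, but 11s + 1 = 1 is odd, not even.

Neither implication holds.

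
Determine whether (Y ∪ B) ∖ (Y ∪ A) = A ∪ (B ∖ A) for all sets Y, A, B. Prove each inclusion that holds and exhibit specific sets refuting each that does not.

Only the forward inclusion holds.

(⟹) Let x ∈ (Y ∪ B) ∖ (Y ∪ A). Then x ∈ B and x ∉ Y, A, from which x ∈ A ∪ (B ∖ A).

(⟸) This inclusion fails. Take Y = ∅, A = {1}, B = ∅; then 1 ∈ A ∪ (B ∖ A) but 1 ∉ (Y ∪ B) ∖ (Y ∪ A).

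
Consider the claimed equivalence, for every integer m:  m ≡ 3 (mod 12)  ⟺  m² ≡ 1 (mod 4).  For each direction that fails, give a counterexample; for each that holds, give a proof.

The forward direction holds; the converse fails.

(⇒) Suppose m ≡ 3 (mod 12). Then m² ≡ 3² = 9 (mod 12), and since 4 ∣ 12, also m² ≡ 1 (mod 4).

(⇐) This fails: take m = 1. Then 1² = 1 ≡ 1 (mod 4), yet 1 ≡ 1 (mod 12), not 3.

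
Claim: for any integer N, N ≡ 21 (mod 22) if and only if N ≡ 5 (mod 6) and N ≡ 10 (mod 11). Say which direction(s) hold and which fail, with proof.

Only the reverse direction holds.

(⇒) This fails: N = 43 gives 43 ≡ 21 (mod 22) but 43 ≡ 1 (mod 6), so the conjunction on the right does not hold.

(⇐) Conversely, if N ≡ 5 (mod 6) and N ≡ 10 (mod 11), then by the Chinese remainder theorem N ≡ 65 (mod 66). Since 65 ≡ 21 (mod 22) and 22 ∣ 66, we get N ≡ 21 (mod 22).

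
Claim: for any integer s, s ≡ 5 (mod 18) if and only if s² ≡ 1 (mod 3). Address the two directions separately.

(⇒) Suppose s ≡ 5 (mod 18). Then s² ≡ 5² = 25 (mod 18), and since 3 ∣ 18, also s² ≡ 1 (mod 3).

(⇐) This fails: take s = 1. Then 1² = 1 ≡ 1 (mod 3), yet 1 ≡ 1 (mod 18), not 5.

Only the forward direction holds.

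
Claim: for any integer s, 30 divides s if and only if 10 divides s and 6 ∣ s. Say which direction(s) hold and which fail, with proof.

Equivalent; both directions hold.

(→) If 30 ∣ s, write s = 30q. Since 30 = 3·10, s = 10·(3q), so 10 ∣ s; and since 30 = 5·6, s = 6·(5q), so 6 ∣ s.

(←) Suppose 10 ∣ s and 6 ∣ s. Any common multiple of 10 and 6 is a multiple of their lcm; here lcm(10, 6) = 10·6/gcd(10, 6) = 60/2 = 30, so 30 ∣ s.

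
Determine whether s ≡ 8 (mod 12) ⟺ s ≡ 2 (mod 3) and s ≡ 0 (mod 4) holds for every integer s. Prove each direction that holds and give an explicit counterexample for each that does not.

Both directions hold; the statement is true.

Converse. If s ≡ 2 (mod 3) and s ≡ 0 (mod 4), then by the Chinese remainder theorem s ≡ 8 (mod 12). This is exactly s ≡ 8 (mod 12).

Forward direction. Suppose s ≡ 8 (mod 12); write s = 12j + 8. Since 3 ∣ 12, reducing mod 3 gives s ≡ 8 ≡ 2 (mod 3); since 4 ∣ 12, reducing mod 4 gives s ≡ 8 ≡ 0 (mod 4).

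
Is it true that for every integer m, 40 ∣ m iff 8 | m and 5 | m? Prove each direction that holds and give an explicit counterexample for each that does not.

[⇒] If 40 ∣ m, write m = 40q. Since 40 = 5·8, m = 8·(5q), so 8 ∣ m; and since 40 = 8·5, m = 5·(8q), so 5 ∣ m.

[⇐] Suppose 8 ∣ m and 5 ∣ m. Any common multiple of 8 and 5 is a multiple of their lcm; here gcd(8, 5) = 1, so lcm(8, 5) = 8·5 = 40, so 40 ∣ m.

Both directions hold; the statement is true.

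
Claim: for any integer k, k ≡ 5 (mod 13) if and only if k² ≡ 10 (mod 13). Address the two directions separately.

[⇒] This fails: take k = 5. Then 5 ≡ 5 (mod 13), but 5² = 25 ≡ 12 (mod 13), not 10.

[⇐] This fails: take k = 6. Then 6² = 36 ≡ 10 (mod 13), yet 6 ≡ 6 (mod 13), not 5.

Both directions fail.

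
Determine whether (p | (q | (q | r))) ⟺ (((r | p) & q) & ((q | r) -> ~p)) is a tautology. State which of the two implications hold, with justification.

Converse. Assume the antecedent. If q is true, p | (q | (q | r)) reduces to true regardless of the other variables. If q is false, the antecedent cannot hold. Either way p | (q | (q | r)) holds.

Forward direction. This fails. Under q = T, r = F, p = F, the left side is true but the right side is false.

Only the converse holds.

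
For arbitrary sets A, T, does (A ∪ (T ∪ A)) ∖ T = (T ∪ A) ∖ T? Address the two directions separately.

(⊇) Let x ∈ (T ∪ A) ∖ T. Then x ∈ A and x ∉ T, from which x ∈ (A ∪ (T ∪ A)) ∖ T.

(⊆) Let x ∈ (A ∪ (T ∪ A)) ∖ T. Then x ∈ A and x ∉ T, from which x ∈ (T ∪ A) ∖ T.

Both inclusions hold; the sets are equal.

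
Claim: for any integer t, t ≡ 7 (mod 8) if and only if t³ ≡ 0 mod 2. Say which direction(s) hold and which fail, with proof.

Neither implication holds.

(⇒) This fails: take t = 7. Then 7 ≡ 7 (mod 8), but 7³ = 343 ≡ 1 (mod 2), not 0.

(⇐) This fails: take t = 0. Then 0³ = 0 ≡ 0 (mod 2), yet 0 ≡ 0 (mod 8), not 7.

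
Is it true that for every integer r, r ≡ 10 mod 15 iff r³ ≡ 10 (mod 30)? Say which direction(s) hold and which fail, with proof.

(⇒) fails; (⇐) holds.

[⇒] This fails: take r = 25. Then 25 ≡ 10 (mod 15), but 25³ = 15625 ≡ 25 (mod 30), not 10.

[⇐] Conversely, the residues r modulo 30 with r³ ≡ 10 (mod 30) are exactly {10}, and each is ≡ 10 (mod 15).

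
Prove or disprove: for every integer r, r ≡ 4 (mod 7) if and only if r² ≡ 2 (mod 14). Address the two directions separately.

(⟹) This fails: take r = 11. Then 11 ≡ 4 (mod 7), but 11² = 121 ≡ 9 (mod 14), not 2.

(⟸) This fails: take r = 10. Then 10² = 100 ≡ 2 (mod 14), yet 10 ≡ 3 (mod 7), not 4.

(⇒) fails and (⇐) fails.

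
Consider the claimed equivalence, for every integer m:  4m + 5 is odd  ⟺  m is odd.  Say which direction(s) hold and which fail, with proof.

(⇐) Suppose m is odd. Since 4 is even, 4m is even for every m, so 4m + 5 has the same parity as 5, which is odd. Hence 4m + 5 is odd.

(⇒) This fails: take m = 4. Then 4m + 5 = 21, which is odd, yet m = 4 is even, not odd.

Not equivalent: only (⇐) holds.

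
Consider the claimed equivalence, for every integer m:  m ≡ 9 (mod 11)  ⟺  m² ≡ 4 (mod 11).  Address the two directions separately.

(⇒) Suppose m ≡ 9 (mod 11). Write m = 11j + 9. Then (11j + 9)² = 121j² + 198j + 81 = 11(11j² + 18j + 7) + 4, so m² ≡ 4 (mod 11).

(⇐) This fails: take m = 2. Then 2² = 4 ≡ 4 (mod 11), yet 2 ≡ 2 (mod 11), not 9.

(⇒) holds; (⇐) fails.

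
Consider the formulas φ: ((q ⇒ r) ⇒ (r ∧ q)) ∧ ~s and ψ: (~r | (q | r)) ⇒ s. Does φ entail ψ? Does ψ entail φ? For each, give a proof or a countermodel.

[⇒] This fails. Under q = T, s = F, r = F, the left side is true but the right side is false.

[⇐] This fails. Under q = F, s = T, r = F, the left side is false but the right side is true.

Both directions fail.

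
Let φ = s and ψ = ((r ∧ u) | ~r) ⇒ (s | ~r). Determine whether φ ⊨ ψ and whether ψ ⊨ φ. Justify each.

Only the forward direction holds.

(⇒) Assume the antecedent. If s is true, ((r ∧ u) | ~r) ⇒ (s | ~r) reduces to true regardless of the other variables. If s is false, the antecedent cannot hold. Either way ((r ∧ u) | ~r) ⇒ (s | ~r) holds.

(⇐) This fails. Under s = F, u = F, r = F, the left side is false but the right side is true.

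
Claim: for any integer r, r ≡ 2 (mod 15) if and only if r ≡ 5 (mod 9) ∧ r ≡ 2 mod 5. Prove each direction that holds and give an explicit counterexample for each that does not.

(⇒) fails; (⇐) holds.

[⇒] This fails: r = 17 gives 17 ≡ 2 (mod 15) but 17 ≡ 8 (mod 9), so the conjunction on the right does not hold.

[⇐] Conversely, if r ≡ 5 (mod 9) and r ≡ 2 (mod 5), then by the Chinese remainder theorem r ≡ 32 (mod 45). Since 32 ≡ 2 (mod 15) and 15 ∣ 45, we get r ≡ 2 (mod 15).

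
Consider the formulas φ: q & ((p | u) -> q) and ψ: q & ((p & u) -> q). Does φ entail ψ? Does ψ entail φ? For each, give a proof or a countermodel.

Both directions hold; the statement is true.

(←) Assume the antecedent. If p is true, the antecedent forces (p = T, q = T, u = F) or (p = T, q = T, u = T), and q & ((p | u) -> q) holds there. If p is false, the antecedent forces (p = F, q = T, u = F) or (p = F, q = T, u = T), and q & ((p | u) -> q) holds there. Either way q & ((p | u) -> q) holds.

(→) Assume the antecedent. If p is true, the antecedent forces (p = T, q = T, u = F) or (p = T, q = T, u = T), and q & ((p & u) -> q) holds there. If p is false, the antecedent forces (p = F, q = T, u = F) or (p = F, q = T, u = T), and q & ((p & u) -> q) holds there. Either way q & ((p & u) -> q) holds.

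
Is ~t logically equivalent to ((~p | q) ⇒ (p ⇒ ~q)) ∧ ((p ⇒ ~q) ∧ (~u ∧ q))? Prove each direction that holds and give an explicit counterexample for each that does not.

Neither implication holds.

[⇒] This fails. Under q = F, p = F, u = F, t = F, the left side is true but the right side is false.

[⇐] This fails. Under q = T, p = F, u = F, t = T, the left side is false but the right side is true.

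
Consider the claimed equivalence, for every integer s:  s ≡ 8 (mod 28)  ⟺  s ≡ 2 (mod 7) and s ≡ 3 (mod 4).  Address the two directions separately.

[⇒] This fails: s = 8 gives 8 ≡ 8 (mod 28) but 8 ≡ 1 (mod 7), so the conjunction on the right does not hold.

[⇐] This fails: s = 23 satisfies both congruences on the right (23 ≡ 2 mod 7 and 23 ≡ 3 mod 4) yet 23 ≡ 23 (mod 28), not 8.

Neither direction holds.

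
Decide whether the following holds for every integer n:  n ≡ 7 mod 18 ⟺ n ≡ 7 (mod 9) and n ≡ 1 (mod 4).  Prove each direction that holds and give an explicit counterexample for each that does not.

[⇒] This fails: n = 7 gives 7 ≡ 7 (mod 18) but 7 ≡ 3 (mod 4), so the conjunction on the right does not hold.

[⇐] Conversely, if n ≡ 7 (mod 9) and n ≡ 1 (mod 4), then by the Chinese remainder theorem n ≡ 25 (mod 36). Since 25 ≡ 7 (mod 18) and 18 ∣ 36, we get n ≡ 7 (mod 18).

Only the converse holds.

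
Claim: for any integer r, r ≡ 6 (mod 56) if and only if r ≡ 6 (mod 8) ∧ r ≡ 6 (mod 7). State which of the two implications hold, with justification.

Both directions hold.

(⇒) Suppose r ≡ 6 (mod 56); write r = 56j + 6. Since 8 ∣ 56, reducing mod 8 gives r ≡ 6 (mod 8); since 7 ∣ 56, reducing mod 7 gives r ≡ 6 (mod 7).

(⇐) Conversely, if r ≡ 6 (mod 8) and r ≡ 6 (mod 7), then by the Chinese remainder theorem r ≡ 6 (mod 56). This is exactly r ≡ 6 (mod 56).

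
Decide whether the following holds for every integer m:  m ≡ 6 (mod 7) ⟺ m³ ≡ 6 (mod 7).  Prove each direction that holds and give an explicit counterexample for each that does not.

Not equivalent: only (⇒) holds.

(⇐) This fails: take m = 3. Then 3³ = 27 ≡ 6 (mod 7), yet 3 ≡ 3 (mod 7), not 6.

(⇒) Suppose m ≡ 6 (mod 7). Write m = 7j + 6. Then (7j + 6)³ = 343j³ + 882j² + 756j + 216 = 7(49j³ + 126j² + 108j + 30) + 6, so m³ ≡ 6 (mod 7).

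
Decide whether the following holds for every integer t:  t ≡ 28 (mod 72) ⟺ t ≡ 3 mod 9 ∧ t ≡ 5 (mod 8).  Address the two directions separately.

(⟹) This fails: t = 28 gives 28 ≡ 28 (mod 72) but 28 ≡ 1 (mod 9), so the conjunction on the right does not hold.

(⟸) This fails: t = 21 satisfies both congruences on the right (21 ≡ 3 mod 9 and 21 ≡ 5 mod 8) yet 21 ≡ 21 (mod 72), not 28.

Both directions fail.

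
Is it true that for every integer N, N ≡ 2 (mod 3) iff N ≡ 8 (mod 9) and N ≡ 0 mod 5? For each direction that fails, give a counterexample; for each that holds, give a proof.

(⇒) fails; (⇐) holds.

(→) This fails: N = 32 gives 32 ≡ 2 (mod 3) but 32 ≡ 5 (mod 9), so the conjunction on the right does not hold.

(←) Conversely, if N ≡ 8 (mod 9) and N ≡ 0 (mod 5), then by the Chinese remainder theorem N ≡ 35 (mod 45). Since 35 ≡ 2 (mod 3) and 3 ∣ 45, we get N ≡ 2 (mod 3).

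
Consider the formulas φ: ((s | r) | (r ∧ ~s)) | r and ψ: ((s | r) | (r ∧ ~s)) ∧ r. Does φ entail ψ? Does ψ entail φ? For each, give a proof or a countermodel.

Not equivalent: only (⇐) holds.

(⟹) This fails. Under r = F, s = T, the left side is true but the right side is false.

(⟸) Assume the antecedent. If r is true, ((s | r) | (r ∧ ~s)) | r reduces to true regardless of the other variables. If r is false, the antecedent cannot hold. Either way ((s | r) | (r ∧ ~s)) | r holds.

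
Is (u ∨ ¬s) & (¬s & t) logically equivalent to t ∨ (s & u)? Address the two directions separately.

(⇒) Assume the antecedent. If u is true, the antecedent forces (u = T, s = F, t = T), and t ∨ (s & u) holds there. If u is false, the antecedent forces (u = F, s = F, t = T), and t ∨ (s & u) holds there. Either way t ∨ (s & u) holds.

(⇐) This fails. Under u = T, s = T, t = F, the left side is false but the right side is true.

Only the forward direction holds.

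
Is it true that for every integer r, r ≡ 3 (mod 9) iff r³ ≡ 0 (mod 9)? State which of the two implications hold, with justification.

[⇒] Suppose r ≡ 3 (mod 9). Write r = 9j + 3. Then (9j + 3)³ = 729j³ + 729j² + 243j + 27 = 9(81j³ + 81j² + 27j + 3) + 0, so r³ ≡ 0 (mod 9).

[⇐] This fails: take r = 0. Then 0³ = 0 ≡ 0 (mod 9), yet 0 ≡ 0 (mod 9), not 3.

Only the forward direction holds.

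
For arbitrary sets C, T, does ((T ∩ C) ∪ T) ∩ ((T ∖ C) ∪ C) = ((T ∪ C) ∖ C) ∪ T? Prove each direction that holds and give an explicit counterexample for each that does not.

Forward inclusion. Let x ∈ ((T ∩ C) ∪ T) ∩ ((T ∖ C) ∪ C). Then either x ∈ T and x ∉ C; or x ∈ C ∩ T. In each case x ∈ ((T ∪ C) ∖ C) ∪ T, so ((T ∩ C) ∪ T) ∩ ((T ∖ C) ∪ C) ⊆ ((T ∪ C) ∖ C) ∪ T.

Reverse inclusion. Let x ∈ ((T ∪ C) ∖ C) ∪ T. Then either x ∈ T and x ∉ C; or x ∈ C ∩ T. In each case x ∈ ((T ∩ C) ∪ T) ∩ ((T ∖ C) ∪ C), so ((T ∪ C) ∖ C) ∪ T ⊆ ((T ∩ C) ∪ T) ∩ ((T ∖ C) ∪ C).

The two sets are equal.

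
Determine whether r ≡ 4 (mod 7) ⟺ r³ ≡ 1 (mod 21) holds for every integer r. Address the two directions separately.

(⇒) fails and (⇐) fails.

(⇒) This fails: take r = 11. Then 11 ≡ 4 (mod 7), but 11³ = 1331 ≡ 8 (mod 21), not 1.

(⇐) This fails: take r = 1. Then 1³ = 1 ≡ 1 (mod 21), yet 1 ≡ 1 (mod 7), not 4.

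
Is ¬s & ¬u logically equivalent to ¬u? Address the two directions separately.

The forward direction holds; the converse fails.

(⇒) Assume the antecedent. If u is true, the antecedent cannot hold. If u is false, ¬u reduces to true regardless of the other variables. Either way ¬u holds.

(⇐) This fails. Under u = F, s = T, the left side is false but the right side is true.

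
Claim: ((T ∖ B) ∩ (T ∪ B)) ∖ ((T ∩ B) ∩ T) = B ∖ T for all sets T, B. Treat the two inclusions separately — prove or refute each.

Neither inclusion holds.

(⟹) This inclusion fails. Take T = {1}, B = ∅; then 1 ∈ ((T ∖ B) ∩ (T ∪ B)) ∖ ((T ∩ B) ∩ T) but 1 ∉ B ∖ T.

(⟸) This inclusion fails. Take T = ∅, B = {1}; then 1 ∈ B ∖ T but 1 ∉ ((T ∖ B) ∩ (T ∪ B)) ∖ ((T ∩ B) ∩ T).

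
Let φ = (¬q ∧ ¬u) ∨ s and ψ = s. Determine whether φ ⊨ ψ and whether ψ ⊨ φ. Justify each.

(⇒) fails; (⇐) holds.

(⟹) This fails. Under q = F, s = F, u = F, the left side is true but the right side is false.

(⟸) Assume the antecedent. If q is true, the antecedent forces (q = T, s = T, u = F) or (q = T, s = T, u = T), and (¬q ∧ ¬u) ∨ s holds there. If q is false, the antecedent forces (q = F, s = T, u = F) or (q = F, s = T, u = T), and (¬q ∧ ¬u) ∨ s holds there. Either way (¬q ∧ ¬u) ∨ s holds.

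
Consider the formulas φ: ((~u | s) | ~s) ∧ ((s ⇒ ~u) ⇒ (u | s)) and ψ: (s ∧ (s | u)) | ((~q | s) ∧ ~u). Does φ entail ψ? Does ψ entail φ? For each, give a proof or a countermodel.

Neither implication holds.

Forward direction. This fails. Under u = T, s = F, q = F, the left side is true but the right side is false.

Converse. This fails. Under u = F, s = F, q = F, the left side is false but the right side is true.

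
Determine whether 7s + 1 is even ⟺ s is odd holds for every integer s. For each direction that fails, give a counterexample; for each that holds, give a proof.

Both implications hold.

[⇒] Suppose 7s + 1 is even. Since 7 is odd, 7s and s have the same parity, so 7s + 1 ≡ s + 1 (mod 2). As 1 is odd, 7s + 1 is even exactly when s is odd. Thus s is odd.

[⇐] Conversely, suppose s is odd; write s = 2j + 1. Then 7s + 1 = 7·(2j + 1) + 1 = 2·7j + 8, which is even.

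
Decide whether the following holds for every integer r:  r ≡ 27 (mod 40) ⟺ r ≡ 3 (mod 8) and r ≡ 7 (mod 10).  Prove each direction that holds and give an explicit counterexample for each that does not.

Both directions hold.

Forward direction. Suppose r ≡ 27 (mod 40); write r = 40j + 27. Since 8 ∣ 40, reducing mod 8 gives r ≡ 27 ≡ 3 (mod 8); since 10 ∣ 40, reducing mod 10 gives r ≡ 27 ≡ 7 (mod 10).

Converse. If r ≡ 3 (mod 8) and r ≡ 7 (mod 10), then by the Chinese remainder theorem r ≡ 27 (mod 40). This is exactly r ≡ 27 (mod 40).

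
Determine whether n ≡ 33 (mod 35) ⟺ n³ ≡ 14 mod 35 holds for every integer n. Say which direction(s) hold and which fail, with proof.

(⇒) This fails: take n = 33. Then 33 ≡ 33 (mod 35), but 33³ = 35937 ≡ 27 (mod 35), not 14.

(⇐) This fails: take n = 14. Then 14³ = 2744 ≡ 14 (mod 35), yet 14 ≡ 14 (mod 35), not 33.

Both directions fail.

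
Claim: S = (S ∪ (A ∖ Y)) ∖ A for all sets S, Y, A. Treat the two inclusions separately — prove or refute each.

Only the reverse inclusion holds.

(⊆) This inclusion fails. Take S = {1}, Y = ∅, A = {1}; then 1 ∈ S but 1 ∉ (S ∪ (A ∖ Y)) ∖ A.

(⊇) Let x ∈ (S ∪ (A ∖ Y)) ∖ A. Then either x ∈ S and x ∉ Y, A; or x ∈ S ∩ Y and x ∉ A. In each case x ∈ S, so (S ∪ (A ∖ Y)) ∖ A ⊆ S.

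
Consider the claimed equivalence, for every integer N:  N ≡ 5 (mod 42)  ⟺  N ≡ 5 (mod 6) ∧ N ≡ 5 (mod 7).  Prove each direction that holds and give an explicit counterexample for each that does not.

Both implications hold.

(→) Suppose N ≡ 5 (mod 42); write N = 42j + 5. Since 6 ∣ 42, reducing mod 6 gives N ≡ 5 (mod 6); since 7 ∣ 42, reducing mod 7 gives N ≡ 5 (mod 7).

(←) Conversely, if N ≡ 5 (mod 6) and N ≡ 5 (mod 7), then by the Chinese remainder theorem N ≡ 5 (mod 42). This is exactly N ≡ 5 (mod 42).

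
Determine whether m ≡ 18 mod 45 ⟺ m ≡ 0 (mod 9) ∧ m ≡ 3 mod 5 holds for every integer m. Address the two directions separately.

Both implications hold.

[⇐] If m ≡ 0 (mod 9) and m ≡ 3 (mod 5), then by the Chinese remainder theorem m ≡ 18 (mod 45). This is exactly m ≡ 18 (mod 45).

[⇒] Suppose m ≡ 18 (mod 45); write m = 45j + 18. Since 9 ∣ 45, reducing mod 9 gives m ≡ 18 ≡ 0 (mod 9); since 5 ∣ 45, reducing mod 5 gives m ≡ 18 ≡ 3 (mod 5).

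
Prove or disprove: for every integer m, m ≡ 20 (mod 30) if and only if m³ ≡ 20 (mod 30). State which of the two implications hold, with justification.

The biconditional holds.

(→) Suppose m ≡ 20 (mod 30). Write m = 30j + 20. Then (30j + 20)³ = 27000j³ + 54000j² + 36000j + 8000 = 30(900j³ + 1800j² + 1200j + 266) + 20, so m³ ≡ 20 (mod 30).

(←) Conversely, suppose m³ ≡ 20 (mod 30). The only residue r in {0, …, 29} with r³ ≡ 20 (mod 30) is r = 20, so m ≡ 20 (mod 30).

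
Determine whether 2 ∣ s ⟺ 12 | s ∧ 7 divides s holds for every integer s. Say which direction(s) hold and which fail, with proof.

Only the reverse direction holds.

(⟸) Suppose 12 ∣ s and 7 ∣ s. Any common multiple of 12 and 7 is a multiple of their lcm; here gcd(12, 7) = 1, so lcm(12, 7) = 12·7 = 84, so 84 ∣ s. Since 2 ∣ 84, it follows that 2 ∣ s.

(⟹) This fails: take s = 2. Certainly 2 ∣ 2, but 12 ∤ 2.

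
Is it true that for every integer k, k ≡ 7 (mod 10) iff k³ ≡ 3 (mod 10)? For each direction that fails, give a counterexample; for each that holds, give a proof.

(→) Suppose k ≡ 7 (mod 10). Write k = 10j + 7. Then (10j + 7)³ = 1000j³ + 2100j² + 1470j + 343 = 10(100j³ + 210j² + 147j + 34) + 3, so k³ ≡ 3 (mod 10).

(←) For the converse, argue contrapositively. If k ≢ 7 (mod 10), then k is congruent to one of 0, 1, 2, 3, 4, 5, 6, 8, 9 modulo 10, and these give k³ ≡ 0, 1, 8, 7, 4, 5, 6, 2, 9 respectively — never 3.

Both implications hold.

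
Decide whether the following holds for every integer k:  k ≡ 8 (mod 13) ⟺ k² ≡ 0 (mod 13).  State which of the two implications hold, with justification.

Both directions fail.

Forward direction. This fails: take k = 8. Then 8 ≡ 8 (mod 13), but 8² = 64 ≡ 12 (mod 13), not 0.

Converse. This fails: take k = 0. Then 0² = 0 ≡ 0 (mod 13), yet 0 ≡ 0 (mod 13), not 8.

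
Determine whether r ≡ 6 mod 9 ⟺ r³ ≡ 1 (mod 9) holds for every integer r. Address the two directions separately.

(⟹) This fails: take r = 6. Then 6 ≡ 6 (mod 9), but 6³ = 216 ≡ 0 (mod 9), not 1.

(⟸) This fails: take r = 1. Then 1³ = 1 ≡ 1 (mod 9), yet 1 ≡ 1 (mod 9), not 6.

(⇒) fails and (⇐) fails.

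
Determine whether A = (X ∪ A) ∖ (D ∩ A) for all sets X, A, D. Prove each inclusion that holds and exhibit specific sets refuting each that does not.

Neither inclusion holds.

(⟹) This inclusion fails. Take X = ∅, A = {1}, D = {1}; then 1 ∈ A but 1 ∉ (X ∪ A) ∖ (D ∩ A).

(⟸) This inclusion fails. Take X = {1}, A = ∅, D = ∅; then 1 ∈ (X ∪ A) ∖ (D ∩ A) but 1 ∉ A.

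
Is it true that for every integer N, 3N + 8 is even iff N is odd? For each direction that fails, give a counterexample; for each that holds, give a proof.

(→) This fails: N = 2 gives 3N + 8 = 14, which is even, but 2 is even, not odd.

(←) This also fails: N = 1 is odd, but 3N + 8 = 11 is odd, not even.

(⇒) fails and (⇐) fails.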